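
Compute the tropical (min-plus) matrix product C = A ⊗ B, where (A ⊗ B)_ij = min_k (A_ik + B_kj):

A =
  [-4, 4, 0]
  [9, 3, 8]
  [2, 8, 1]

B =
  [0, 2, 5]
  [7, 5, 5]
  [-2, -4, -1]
A ⊗ B =
  [-4, -4, -1]
  [6, 4, 7]
  [-1, -3, 0]

Apply the min-plus product entry-by-entry:
  C[0][0] = min over k of (A[0][0] + B[0][0] = -4 + 0 = -4, A[0][1] + B[1][0] = 4 + 7 = 11, A[0][2] + B[2][0] = 0 + -2 = -2) = -4 (attained at k = 0)
  C[0][1] = min over k of (A[0][0] + B[0][1] = -4 + 2 = -2, A[0][1] + B[1][1] = 4 + 5 = 9, A[0][2] + B[2][1] = 0 + -4 = -4) = -4 (attained at k = 2)
  C[0][2] = min over k of (A[0][0] + B[0][2] = -4 + 5 = 1, A[0][1] + B[1][2] = 4 + 5 = 9, A[0][2] + B[2][2] = 0 + -1 = -1) = -1 (attained at k = 2)
  C[1][0] = min over k of (A[1][0] + B[0][0] = 9 + 0 = 9, A[1][1] + B[1][0] = 3 + 7 = 10, A[1][2] + B[2][0] = 8 + -2 = 6) = 6 (attained at k = 2)
  C[1][1] = min over k of (A[1][0] + B[0][1] = 9 + 2 = 11, A[1][1] + B[1][1] = 3 + 5 = 8, A[1][2] + B[2][1] = 8 + -4 = 4) = 4 (attained at k = 2)
  C[1][2] = min over k of (A[1][0] + B[0][2] = 9 + 5 = 14, A[1][1] + B[1][2] = 3 + 5 = 8, A[1][2] + B[2][2] = 8 + -1 = 7) = 7 (attained at k = 2)
  C[2][0] = min over k of (A[2][0] + B[0][0] = 2 + 0 = 2, A[2][1] + B[1][0] = 8 + 7 = 15, A[2][2] + B[2][0] = 1 + -2 = -1) = -1 (attained at k = 2)
  C[2][1] = min over k of (A[2][0] + B[0][1] = 2 + 2 = 4, A[2][1] + B[1][1] = 8 + 5 = 13, A[2][2] + B[2][1] = 1 + -4 = -3) = -3 (attained at k = 2)
  C[2][2] = min over k of (A[2][0] + B[0][2] = 2 + 5 = 7, A[2][1] + B[1][2] = 8 + 5 = 13, A[2][2] + B[2][2] = 1 + -1 = 0) = 0 (attained at k = 2)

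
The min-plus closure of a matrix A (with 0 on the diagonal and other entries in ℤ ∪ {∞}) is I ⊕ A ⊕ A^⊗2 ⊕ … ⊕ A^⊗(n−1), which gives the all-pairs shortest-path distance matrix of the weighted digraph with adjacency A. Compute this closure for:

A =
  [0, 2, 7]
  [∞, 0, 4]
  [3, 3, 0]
Closure =
  [0, 2, 6]
  [7, 0, 4]
  [3, 3, 0]

This is the Floyd-Warshall all-pairs shortest-path computation. For each intermediate vertex k = 0, 1, …, 2, update dist[i][j] ← min(dist[i][j], dist[i][k] + dist[k][j]). The final matrix gives, for each (i, j), the minimum total weight of any directed path from i to j (possibly empty when i = j).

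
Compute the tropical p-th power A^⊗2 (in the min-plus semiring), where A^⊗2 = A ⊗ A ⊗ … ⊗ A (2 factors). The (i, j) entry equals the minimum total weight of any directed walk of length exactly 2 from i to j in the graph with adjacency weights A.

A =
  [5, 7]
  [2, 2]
A^⊗2 =
  [9, 9]
  [4, 4]

Each entry (A^⊗2)_ij equals the minimum over all length-2 walks i = v_0 → v_1 → … → v_2 = j of Σ_t A[v_t][v_{t+1}]. For example, for (i, j) = (0, 1) we minimise over 2 possible intermediate vertex sequences; the minimum is 9, attained along the walk 0 → 1 → 1.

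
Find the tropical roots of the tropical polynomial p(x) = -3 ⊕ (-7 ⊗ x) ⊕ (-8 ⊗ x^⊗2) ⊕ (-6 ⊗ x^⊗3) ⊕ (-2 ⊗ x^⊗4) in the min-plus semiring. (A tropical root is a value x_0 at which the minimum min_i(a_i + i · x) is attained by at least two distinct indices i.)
Roots: {-4, -2, 1, 4}

Each tropical root is a break point of the lower envelope of the lines y = a_i + i · x (there are 5 lines, with slopes 0, 1, ..., 4). Only the lines that attain the minimum somewhere contribute to roots; other lines are dominated. Here the surviving (envelope) indices are i = 4, i = 3, i = 2, i = 1, i = 0.
Intersections between consecutive envelope lines give the roots: for adjacent envelope indices i < j the intersection is x = (a_i − a_j) / (j − i). Reading off the sorted break points: {-4, -2, 1, 4}.
Verification: at each break x_0, at least two indices attain the minimum of min_i(a_i + i · x_0).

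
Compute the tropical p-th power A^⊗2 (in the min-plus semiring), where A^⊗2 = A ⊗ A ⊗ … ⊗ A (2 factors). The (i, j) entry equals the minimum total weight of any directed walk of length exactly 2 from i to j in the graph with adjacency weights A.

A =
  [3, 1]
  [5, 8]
A^⊗2 =
  [6, 4]
  [8, 6]

Each entry (A^⊗2)_ij equals the minimum over all length-2 walks i = v_0 → v_1 → … → v_2 = j of Σ_t A[v_t][v_{t+1}]. For example, for (i, j) = (0, 1) we minimise over 2 possible intermediate vertex sequences; the minimum is 4, attained along the walk 0 → 0 → 1.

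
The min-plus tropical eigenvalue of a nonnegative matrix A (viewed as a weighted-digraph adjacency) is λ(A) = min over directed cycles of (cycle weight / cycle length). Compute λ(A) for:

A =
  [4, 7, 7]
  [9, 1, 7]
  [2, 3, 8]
λ(A) = 1

Enumerate directed cycles and compute their means (weight / length). Sample:
  cycle 0 → 0: weight = 4, length = 1, mean = 4/1 ≈ 4.000
  cycle 1 → 1: weight = 1, length = 1, mean = 1/1 ≈ 1.000
  cycle 2 → 2: weight = 8, length = 1, mean = 8/1 ≈ 8.000
  cycle 0 → 1 → 0: weight = 16, length = 2, mean = 16/2 ≈ 8.000
  cycle 0 → 2 → 0: weight = 9, length = 2, mean = 9/2 ≈ 4.500
  cycle 1 → 0 → 1: weight = 16, length = 2, mean = 16/2 ≈ 8.000
Minimum mean = 1.000, attained e.g. along the cycle 1 → 1 with weight 1 and length 1. So λ(A) = 1/1 = 1.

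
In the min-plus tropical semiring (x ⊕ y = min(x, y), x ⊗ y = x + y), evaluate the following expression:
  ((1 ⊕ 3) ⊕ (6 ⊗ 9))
((1 ⊕ 3) ⊕ (6 ⊗ 9)) = 1

Expand innermost to outermost. Recall ⊕ takes the minimum of its arguments and ⊗ takes their sum. Working out the expression ((1 ⊕ 3) ⊕ (6 ⊗ 9)) gives 1.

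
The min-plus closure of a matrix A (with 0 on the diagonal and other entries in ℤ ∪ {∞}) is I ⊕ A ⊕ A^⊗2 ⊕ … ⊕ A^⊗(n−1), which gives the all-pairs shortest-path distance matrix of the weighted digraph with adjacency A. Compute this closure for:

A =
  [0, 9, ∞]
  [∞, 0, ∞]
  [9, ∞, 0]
Closure =
  [0, 9, ∞]
  [∞, 0, ∞]
  [9, 18, 0]

This is the Floyd-Warshall all-pairs shortest-path computation. For each intermediate vertex k = 0, 1, …, 2, update dist[i][j] ← min(dist[i][j], dist[i][k] + dist[k][j]). The final matrix gives, for each (i, j), the minimum total weight of any directed path from i to j (possibly empty when i = j).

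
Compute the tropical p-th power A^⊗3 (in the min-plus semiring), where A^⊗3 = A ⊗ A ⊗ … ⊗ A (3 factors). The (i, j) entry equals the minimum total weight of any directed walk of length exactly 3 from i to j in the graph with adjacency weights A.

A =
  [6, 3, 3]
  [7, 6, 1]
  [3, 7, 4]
A^⊗3 =
  [7, 9, 8]
  [8, 7, 7]
  [9, 10, 7]

Each entry (A^⊗3)_ij equals the minimum over all length-3 walks i = v_0 → v_1 → … → v_3 = j of Σ_t A[v_t][v_{t+1}]. For example, for (i, j) = (0, 2) we minimise over 9 possible intermediate vertex sequences; the minimum is 8, attained along the walk 0 → 1 → 2 → 2.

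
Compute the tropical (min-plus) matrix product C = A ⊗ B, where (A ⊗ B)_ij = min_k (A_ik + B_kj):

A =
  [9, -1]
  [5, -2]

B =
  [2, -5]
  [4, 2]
A ⊗ B =
  [3, 1]
  [2, 0]

Apply the min-plus product entry-by-entry:
  C[0][0] = min over k of (A[0][0] + B[0][0] = 9 + 2 = 11, A[0][1] + B[1][0] = -1 + 4 = 3) = 3 (attained at k = 1)
  C[0][1] = min over k of (A[0][0] + B[0][1] = 9 + -5 = 4, A[0][1] + B[1][1] = -1 + 2 = 1) = 1 (attained at k = 1)
  C[1][0] = min over k of (A[1][0] + B[0][0] = 5 + 2 = 7, A[1][1] + B[1][0] = -2 + 4 = 2) = 2 (attained at k = 1)
  C[1][1] = min over k of (A[1][0] + B[0][1] = 5 + -5 = 0, A[1][1] + B[1][1] = -2 + 2 = 0) = 0 (attained at k = 0)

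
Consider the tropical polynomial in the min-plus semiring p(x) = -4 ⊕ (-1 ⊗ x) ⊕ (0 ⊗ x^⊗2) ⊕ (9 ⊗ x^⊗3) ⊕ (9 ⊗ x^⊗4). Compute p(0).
p(0) = -4

A tropical monomial a ⊗ x^⊗i evaluates to a + i · x. Evaluating each term at x = 0:
  Term 0 contributes -4 + 0 · 0 = -4
  Term 1 contributes -1 + 1 · 0 = -1
  Term 2 contributes 0 + 2 · 0 = 0
  Term 3 contributes 9 + 3 · 0 = 9
  Term 4 contributes 9 + 4 · 0 = 9
p(0) = ⊕ of these = min[-4, -1, 0, 9, 9] = -4.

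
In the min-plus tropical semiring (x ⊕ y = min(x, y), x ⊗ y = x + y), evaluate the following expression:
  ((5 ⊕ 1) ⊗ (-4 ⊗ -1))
((5 ⊕ 1) ⊗ (-4 ⊗ -1)) = -4

Expand innermost to outermost. Recall ⊕ takes the minimum of its arguments and ⊗ takes their sum. Working out the expression ((5 ⊕ 1) ⊗ (-4 ⊗ -1)) gives -4.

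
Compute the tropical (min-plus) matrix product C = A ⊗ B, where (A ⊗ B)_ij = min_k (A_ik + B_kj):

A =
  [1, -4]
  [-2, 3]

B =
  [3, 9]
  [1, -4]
A ⊗ B =
  [-3, -8]
  [1, -1]

Apply the min-plus product entry-by-entry:
  C[0][0] = min over k of (A[0][0] + B[0][0] = 1 + 3 = 4, A[0][1] + B[1][0] = -4 + 1 = -3) = -3 (attained at k = 1)
  C[0][1] = min over k of (A[0][0] + B[0][1] = 1 + 9 = 10, A[0][1] + B[1][1] = -4 + -4 = -8) = -8 (attained at k = 1)
  C[1][0] = min over k of (A[1][0] + B[0][0] = -2 + 3 = 1, A[1][1] + B[1][0] = 3 + 1 = 4) = 1 (attained at k = 0)
  C[1][1] = min over k of (A[1][0] + B[0][1] = -2 + 9 = 7, A[1][1] + B[1][1] = 3 + -4 = -1) = -1 (attained at k = 1)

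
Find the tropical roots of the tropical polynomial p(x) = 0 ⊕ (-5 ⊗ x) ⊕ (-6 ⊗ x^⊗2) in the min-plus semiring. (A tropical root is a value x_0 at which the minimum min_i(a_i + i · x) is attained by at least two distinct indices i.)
Roots: {1, 5}

Each tropical root is a break point of the lower envelope of the lines y = a_i + i · x (there are 3 lines, with slopes 0, 1, ..., 2). Only the lines that attain the minimum somewhere contribute to roots; other lines are dominated. Here the surviving (envelope) indices are i = 2, i = 1, i = 0.
Intersections between consecutive envelope lines give the roots: for adjacent envelope indices i < j the intersection is x = (a_i − a_j) / (j − i). Reading off the sorted break points: {1, 5}.
Verification: at each break x_0, at least two indices attain the minimum of min_i(a_i + i · x_0).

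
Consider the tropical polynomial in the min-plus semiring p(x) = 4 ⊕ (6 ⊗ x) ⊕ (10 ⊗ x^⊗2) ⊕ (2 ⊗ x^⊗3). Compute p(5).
p(5) = 4

A tropical monomial a ⊗ x^⊗i evaluates to a + i · x. Evaluating each term at x = 5:
  Term 0 contributes 4 + 0 · 5 = 4
  Term 1 contributes 6 + 1 · 5 = 11
  Term 2 contributes 10 + 2 · 5 = 20
  Term 3 contributes 2 + 3 · 5 = 17
p(5) = ⊕ of these = min[4, 11, 20, 17] = 4.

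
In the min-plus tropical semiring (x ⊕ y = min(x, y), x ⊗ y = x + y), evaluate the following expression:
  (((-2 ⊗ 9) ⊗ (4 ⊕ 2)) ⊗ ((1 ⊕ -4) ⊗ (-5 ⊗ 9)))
(((-2 ⊗ 9) ⊗ (4 ⊕ 2)) ⊗ ((1 ⊕ -4) ⊗ (-5 ⊗ 9))) = 9

Expand innermost to outermost. Recall ⊕ takes the minimum of its arguments and ⊗ takes their sum. Working out the expression (((-2 ⊗ 9) ⊗ (4 ⊕ 2)) ⊗ ((1 ⊕ -4) ⊗ (-5 ⊗ 9))) gives 9.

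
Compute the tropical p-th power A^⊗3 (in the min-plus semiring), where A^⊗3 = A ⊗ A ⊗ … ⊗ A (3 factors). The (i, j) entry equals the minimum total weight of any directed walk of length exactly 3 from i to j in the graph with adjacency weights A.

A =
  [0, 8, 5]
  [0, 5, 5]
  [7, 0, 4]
A^⊗3 =
  [0, 5, 5]
  [0, 5, 5]
  [0, 5, 5]

Each entry (A^⊗3)_ij equals the minimum over all length-3 walks i = v_0 → v_1 → … → v_3 = j of Σ_t A[v_t][v_{t+1}]. For example, for (i, j) = (0, 2) we minimise over 9 possible intermediate vertex sequences; the minimum is 5, attained along the walk 0 → 0 → 0 → 2.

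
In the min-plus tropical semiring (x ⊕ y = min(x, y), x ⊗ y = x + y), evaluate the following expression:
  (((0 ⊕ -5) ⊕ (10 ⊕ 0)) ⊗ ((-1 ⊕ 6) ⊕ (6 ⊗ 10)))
(((0 ⊕ -5) ⊕ (10 ⊕ 0)) ⊗ ((-1 ⊕ 6) ⊕ (6 ⊗ 10))) = -6

Expand innermost to outermost. Recall ⊕ takes the minimum of its arguments and ⊗ takes their sum. Working out the expression (((0 ⊕ -5) ⊕ (10 ⊕ 0)) ⊗ ((-1 ⊕ 6) ⊕ (6 ⊗ 10))) gives -6.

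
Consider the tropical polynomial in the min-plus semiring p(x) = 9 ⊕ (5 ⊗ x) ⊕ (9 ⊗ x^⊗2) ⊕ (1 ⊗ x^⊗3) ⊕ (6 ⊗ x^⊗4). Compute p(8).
p(8) = 9

A tropical monomial a ⊗ x^⊗i evaluates to a + i · x. Evaluating each term at x = 8:
  Term 0 contributes 9 + 0 · 8 = 9
  Term 1 contributes 5 + 1 · 8 = 13
  Term 2 contributes 9 + 2 · 8 = 25
  Term 3 contributes 1 + 3 · 8 = 25
  Term 4 contributes 6 + 4 · 8 = 38
p(8) = ⊕ of these = min[9, 13, 25, 25, 38] = 9.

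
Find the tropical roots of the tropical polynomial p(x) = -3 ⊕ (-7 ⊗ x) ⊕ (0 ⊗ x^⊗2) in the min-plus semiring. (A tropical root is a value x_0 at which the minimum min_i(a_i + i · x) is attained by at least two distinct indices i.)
Roots: {-7, 4}

Each tropical root is a break point of the lower envelope of the lines y = a_i + i · x (there are 3 lines, with slopes 0, 1, ..., 2). Only the lines that attain the minimum somewhere contribute to roots; other lines are dominated. Here the surviving (envelope) indices are i = 2, i = 1, i = 0.
Intersections between consecutive envelope lines give the roots: for adjacent envelope indices i < j the intersection is x = (a_i − a_j) / (j − i). Reading off the sorted break points: {-7, 4}.
Verification: at each break x_0, at least two indices attain the minimum of min_i(a_i + i · x_0).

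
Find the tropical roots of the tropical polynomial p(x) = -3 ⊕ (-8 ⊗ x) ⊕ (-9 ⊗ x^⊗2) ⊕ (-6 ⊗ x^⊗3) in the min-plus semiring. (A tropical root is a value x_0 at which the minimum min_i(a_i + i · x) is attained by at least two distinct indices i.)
Roots: {-3, 1, 5}

Each tropical root is a break point of the lower envelope of the lines y = a_i + i · x (there are 4 lines, with slopes 0, 1, ..., 3). Only the lines that attain the minimum somewhere contribute to roots; other lines are dominated. Here the surviving (envelope) indices are i = 3, i = 2, i = 1, i = 0.
Intersections between consecutive envelope lines give the roots: for adjacent envelope indices i < j the intersection is x = (a_i − a_j) / (j − i). Reading off the sorted break points: {-3, 1, 5}.
Verification: at each break x_0, at least two indices attain the minimum of min_i(a_i + i · x_0).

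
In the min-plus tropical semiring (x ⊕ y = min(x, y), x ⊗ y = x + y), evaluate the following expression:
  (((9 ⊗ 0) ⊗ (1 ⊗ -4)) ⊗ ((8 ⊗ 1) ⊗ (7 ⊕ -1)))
(((9 ⊗ 0) ⊗ (1 ⊗ -4)) ⊗ ((8 ⊗ 1) ⊗ (7 ⊕ -1))) = 14

Expand innermost to outermost. Recall ⊕ takes the minimum of its arguments and ⊗ takes their sum. Working out the expression (((9 ⊗ 0) ⊗ (1 ⊗ -4)) ⊗ ((8 ⊗ 1) ⊗ (7 ⊕ -1))) gives 14.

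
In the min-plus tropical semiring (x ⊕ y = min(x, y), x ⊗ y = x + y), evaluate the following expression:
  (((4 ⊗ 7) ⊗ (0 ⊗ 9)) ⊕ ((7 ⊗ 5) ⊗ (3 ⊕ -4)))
(((4 ⊗ 7) ⊗ (0 ⊗ 9)) ⊕ ((7 ⊗ 5) ⊗ (3 ⊕ -4))) = 8

Expand innermost to outermost. Recall ⊕ takes the minimum of its arguments and ⊗ takes their sum. Working out the expression (((4 ⊗ 7) ⊗ (0 ⊗ 9)) ⊕ ((7 ⊗ 5) ⊗ (3 ⊕ -4))) gives 8.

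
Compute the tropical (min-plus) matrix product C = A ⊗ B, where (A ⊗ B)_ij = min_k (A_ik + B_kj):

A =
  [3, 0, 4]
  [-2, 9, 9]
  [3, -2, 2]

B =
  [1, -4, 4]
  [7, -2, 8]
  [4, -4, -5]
A ⊗ B =
  [4, -2, -1]
  [-1, -6, 2]
  [4, -4, -3]

Apply the min-plus product entry-by-entry:
  C[0][0] = min over k of (A[0][0] + B[0][0] = 3 + 1 = 4, A[0][1] + B[1][0] = 0 + 7 = 7, A[0][2] + B[2][0] = 4 + 4 = 8) = 4 (attained at k = 0)
  C[0][1] = min over k of (A[0][0] + B[0][1] = 3 + -4 = -1, A[0][1] + B[1][1] = 0 + -2 = -2, A[0][2] + B[2][1] = 4 + -4 = 0) = -2 (attained at k = 1)
  C[0][2] = min over k of (A[0][0] + B[0][2] = 3 + 4 = 7, A[0][1] + B[1][2] = 0 + 8 = 8, A[0][2] + B[2][2] = 4 + -5 = -1) = -1 (attained at k = 2)
  C[1][0] = min over k of (A[1][0] + B[0][0] = -2 + 1 = -1, A[1][1] + B[1][0] = 9 + 7 = 16, A[1][2] + B[2][0] = 9 + 4 = 13) = -1 (attained at k = 0)
  C[1][1] = min over k of (A[1][0] + B[0][1] = -2 + -4 = -6, A[1][1] + B[1][1] = 9 + -2 = 7, A[1][2] + B[2][1] = 9 + -4 = 5) = -6 (attained at k = 0)
  C[1][2] = min over k of (A[1][0] + B[0][2] = -2 + 4 = 2, A[1][1] + B[1][2] = 9 + 8 = 17, A[1][2] + B[2][2] = 9 + -5 = 4) = 2 (attained at k = 0)
  C[2][0] = min over k of (A[2][0] + B[0][0] = 3 + 1 = 4, A[2][1] + B[1][0] = -2 + 7 = 5, A[2][2] + B[2][0] = 2 + 4 = 6) = 4 (attained at k = 0)
  C[2][1] = min over k of (A[2][0] + B[0][1] = 3 + -4 = -1, A[2][1] + B[1][1] = -2 + -2 = -4, A[2][2] + B[2][1] = 2 + -4 = -2) = -4 (attained at k = 1)
  C[2][2] = min over k of (A[2][0] + B[0][2] = 3 + 4 = 7, A[2][1] + B[1][2] = -2 + 8 = 6, A[2][2] + B[2][2] = 2 + -5 = -3) = -3 (attained at k = 2)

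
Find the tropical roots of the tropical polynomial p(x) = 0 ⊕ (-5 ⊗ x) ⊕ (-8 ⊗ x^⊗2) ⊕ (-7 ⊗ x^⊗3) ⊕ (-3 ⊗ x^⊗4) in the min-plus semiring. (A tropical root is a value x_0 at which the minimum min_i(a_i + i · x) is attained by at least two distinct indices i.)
Roots: {-4, -1, 3, 5}

Each tropical root is a break point of the lower envelope of the lines y = a_i + i · x (there are 5 lines, with slopes 0, 1, ..., 4). Only the lines that attain the minimum somewhere contribute to roots; other lines are dominated. Here the surviving (envelope) indices are i = 4, i = 3, i = 2, i = 1, i = 0.
Intersections between consecutive envelope lines give the roots: for adjacent envelope indices i < j the intersection is x = (a_i − a_j) / (j − i). Reading off the sorted break points: {-4, -1, 3, 5}.
Verification: at each break x_0, at least two indices attain the minimum of min_i(a_i + i · x_0).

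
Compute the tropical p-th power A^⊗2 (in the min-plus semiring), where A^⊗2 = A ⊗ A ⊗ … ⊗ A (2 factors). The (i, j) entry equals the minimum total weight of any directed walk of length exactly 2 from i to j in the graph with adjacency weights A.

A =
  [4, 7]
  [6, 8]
A^⊗2 =
  [8, 11]
  [10, 13]

Each entry (A^⊗2)_ij equals the minimum over all length-2 walks i = v_0 → v_1 → … → v_2 = j of Σ_t A[v_t][v_{t+1}]. For example, for (i, j) = (0, 1) we minimise over 2 possible intermediate vertex sequences; the minimum is 11, attained along the walk 0 → 0 → 1.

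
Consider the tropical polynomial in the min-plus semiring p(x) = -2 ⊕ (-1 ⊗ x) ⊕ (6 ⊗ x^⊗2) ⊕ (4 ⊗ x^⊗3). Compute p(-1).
p(-1) = -2

A tropical monomial a ⊗ x^⊗i evaluates to a + i · x. Evaluating each term at x = -1:
  Term 0 contributes -2 + 0 · -1 = -2
  Term 1 contributes -1 + 1 · -1 = -2
  Term 2 contributes 6 + 2 · -1 = 4
  Term 3 contributes 4 + 3 · -1 = 1
p(-1) = ⊕ of these = min[-2, -2, 4, 1] = -2.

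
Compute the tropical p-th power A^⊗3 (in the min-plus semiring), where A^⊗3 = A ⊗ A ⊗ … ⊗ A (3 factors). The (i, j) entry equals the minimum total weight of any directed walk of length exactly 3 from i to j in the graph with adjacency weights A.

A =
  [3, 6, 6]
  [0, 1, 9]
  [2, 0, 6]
A^⊗3 =
  [6, 7, 12]
  [2, 3, 7]
  [1, 2, 6]

Each entry (A^⊗3)_ij equals the minimum over all length-3 walks i = v_0 → v_1 → … → v_3 = j of Σ_t A[v_t][v_{t+1}]. For example, for (i, j) = (0, 2) we minimise over 9 possible intermediate vertex sequences; the minimum is 12, attained along the walk 0 → 0 → 0 → 2.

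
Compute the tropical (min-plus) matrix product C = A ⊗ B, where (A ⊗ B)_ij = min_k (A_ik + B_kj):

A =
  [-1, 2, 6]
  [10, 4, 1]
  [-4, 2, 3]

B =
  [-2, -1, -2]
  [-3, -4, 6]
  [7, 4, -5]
A ⊗ B =
  [-3, -2, -3]
  [1, 0, -4]
  [-6, -5, -6]

Apply the min-plus product entry-by-entry:
  C[0][0] = min over k of (A[0][0] + B[0][0] = -1 + -2 = -3, A[0][1] + B[1][0] = 2 + -3 = -1, A[0][2] + B[2][0] = 6 + 7 = 13) = -3 (attained at k = 0)
  C[0][1] = min over k of (A[0][0] + B[0][1] = -1 + -1 = -2, A[0][1] + B[1][1] = 2 + -4 = -2, A[0][2] + B[2][1] = 6 + 4 = 10) = -2 (attained at k = 0)
  C[0][2] = min over k of (A[0][0] + B[0][2] = -1 + -2 = -3, A[0][1] + B[1][2] = 2 + 6 = 8, A[0][2] + B[2][2] = 6 + -5 = 1) = -3 (attained at k = 0)
  C[1][0] = min over k of (A[1][0] + B[0][0] = 10 + -2 = 8, A[1][1] + B[1][0] = 4 + -3 = 1, A[1][2] + B[2][0] = 1 + 7 = 8) = 1 (attained at k = 1)
  C[1][1] = min over k of (A[1][0] + B[0][1] = 10 + -1 = 9, A[1][1] + B[1][1] = 4 + -4 = 0, A[1][2] + B[2][1] = 1 + 4 = 5) = 0 (attained at k = 1)
  C[1][2] = min over k of (A[1][0] + B[0][2] = 10 + -2 = 8, A[1][1] + B[1][2] = 4 + 6 = 10, A[1][2] + B[2][2] = 1 + -5 = -4) = -4 (attained at k = 2)
  C[2][0] = min over k of (A[2][0] + B[0][0] = -4 + -2 = -6, A[2][1] + B[1][0] = 2 + -3 = -1, A[2][2] + B[2][0] = 3 + 7 = 10) = -6 (attained at k = 0)
  C[2][1] = min over k of (A[2][0] + B[0][1] = -4 + -1 = -5, A[2][1] + B[1][1] = 2 + -4 = -2, A[2][2] + B[2][1] = 3 + 4 = 7) = -5 (attained at k = 0)
  C[2][2] = min over k of (A[2][0] + B[0][2] = -4 + -2 = -6, A[2][1] + B[1][2] = 2 + 6 = 8, A[2][2] + B[2][2] = 3 + -5 = -2) = -6 (attained at k = 0)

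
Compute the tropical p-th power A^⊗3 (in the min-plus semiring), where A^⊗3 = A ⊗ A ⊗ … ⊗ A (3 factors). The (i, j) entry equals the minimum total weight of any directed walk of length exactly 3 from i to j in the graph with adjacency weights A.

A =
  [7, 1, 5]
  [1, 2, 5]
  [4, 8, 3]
A^⊗3 =
  [4, 3, 7]
  [3, 4, 7]
  [6, 7, 9]

Each entry (A^⊗3)_ij equals the minimum over all length-3 walks i = v_0 → v_1 → … → v_3 = j of Σ_t A[v_t][v_{t+1}]. For example, for (i, j) = (0, 2) we minimise over 9 possible intermediate vertex sequences; the minimum is 7, attained along the walk 0 → 1 → 0 → 2.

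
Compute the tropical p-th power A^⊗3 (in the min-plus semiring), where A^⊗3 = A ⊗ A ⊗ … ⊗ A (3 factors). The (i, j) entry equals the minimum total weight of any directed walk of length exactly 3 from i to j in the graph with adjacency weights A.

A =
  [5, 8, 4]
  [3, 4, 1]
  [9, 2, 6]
A^⊗3 =
  [9, 10, 7]
  [6, 7, 4]
  [9, 5, 7]

Each entry (A^⊗3)_ij equals the minimum over all length-3 walks i = v_0 → v_1 → … → v_3 = j of Σ_t A[v_t][v_{t+1}]. For example, for (i, j) = (0, 2) we minimise over 9 possible intermediate vertex sequences; the minimum is 7, attained along the walk 0 → 2 → 1 → 2.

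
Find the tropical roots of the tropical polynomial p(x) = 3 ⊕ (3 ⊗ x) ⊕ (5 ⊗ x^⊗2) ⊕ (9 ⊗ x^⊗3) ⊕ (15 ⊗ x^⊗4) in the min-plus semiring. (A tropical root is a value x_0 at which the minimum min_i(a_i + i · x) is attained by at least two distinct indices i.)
Roots: {-6, -4, -2, 0}

Each tropical root is a break point of the lower envelope of the lines y = a_i + i · x (there are 5 lines, with slopes 0, 1, ..., 4). Only the lines that attain the minimum somewhere contribute to roots; other lines are dominated. Here the surviving (envelope) indices are i = 4, i = 3, i = 2, i = 1, i = 0.
Intersections between consecutive envelope lines give the roots: for adjacent envelope indices i < j the intersection is x = (a_i − a_j) / (j − i). Reading off the sorted break points: {-6, -4, -2, 0}.
Verification: at each break x_0, at least two indices attain the minimum of min_i(a_i + i · x_0).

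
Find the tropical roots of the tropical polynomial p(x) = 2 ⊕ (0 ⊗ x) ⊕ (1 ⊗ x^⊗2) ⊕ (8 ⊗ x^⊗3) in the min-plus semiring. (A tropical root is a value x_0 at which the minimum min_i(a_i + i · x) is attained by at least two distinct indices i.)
Roots: {-7, -1, 2}

Each tropical root is a break point of the lower envelope of the lines y = a_i + i · x (there are 4 lines, with slopes 0, 1, ..., 3). Only the lines that attain the minimum somewhere contribute to roots; other lines are dominated. Here the surviving (envelope) indices are i = 3, i = 2, i = 1, i = 0.
Intersections between consecutive envelope lines give the roots: for adjacent envelope indices i < j the intersection is x = (a_i − a_j) / (j − i). Reading off the sorted break points: {-7, -1, 2}.
Verification: at each break x_0, at least two indices attain the minimum of min_i(a_i + i · x_0).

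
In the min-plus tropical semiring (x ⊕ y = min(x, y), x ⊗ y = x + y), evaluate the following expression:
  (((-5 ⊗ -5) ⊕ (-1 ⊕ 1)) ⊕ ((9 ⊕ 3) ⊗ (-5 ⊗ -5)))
(((-5 ⊗ -5) ⊕ (-1 ⊕ 1)) ⊕ ((9 ⊕ 3) ⊗ (-5 ⊗ -5))) = -10

Expand innermost to outermost. Recall ⊕ takes the minimum of its arguments and ⊗ takes their sum. Working out the expression (((-5 ⊗ -5) ⊕ (-1 ⊕ 1)) ⊕ ((9 ⊕ 3) ⊗ (-5 ⊗ -5))) gives -10.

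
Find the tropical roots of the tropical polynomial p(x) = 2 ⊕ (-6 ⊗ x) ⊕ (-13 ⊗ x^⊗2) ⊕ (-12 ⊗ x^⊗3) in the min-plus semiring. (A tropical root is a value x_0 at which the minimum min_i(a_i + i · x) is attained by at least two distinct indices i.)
Roots: {-1, 7, 8}

Each tropical root is a break point of the lower envelope of the lines y = a_i + i · x (there are 4 lines, with slopes 0, 1, ..., 3). Only the lines that attain the minimum somewhere contribute to roots; other lines are dominated. Here the surviving (envelope) indices are i = 3, i = 2, i = 1, i = 0.
Intersections between consecutive envelope lines give the roots: for adjacent envelope indices i < j the intersection is x = (a_i − a_j) / (j − i). Reading off the sorted break points: {-1, 7, 8}.
Verification: at each break x_0, at least two indices attain the minimum of min_i(a_i + i · x_0).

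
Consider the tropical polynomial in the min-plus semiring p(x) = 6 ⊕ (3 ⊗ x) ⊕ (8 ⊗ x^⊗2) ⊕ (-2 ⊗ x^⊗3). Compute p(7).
p(7) = 6

A tropical monomial a ⊗ x^⊗i evaluates to a + i · x. Evaluating each term at x = 7:
  Term 0 contributes 6 + 0 · 7 = 6
  Term 1 contributes 3 + 1 · 7 = 10
  Term 2 contributes 8 + 2 · 7 = 22
  Term 3 contributes -2 + 3 · 7 = 19
p(7) = ⊕ of these = min[6, 10, 22, 19] = 6.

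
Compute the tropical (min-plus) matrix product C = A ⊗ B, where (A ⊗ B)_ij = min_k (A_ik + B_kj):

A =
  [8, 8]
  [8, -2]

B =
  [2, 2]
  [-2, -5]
A ⊗ B =
  [6, 3]
  [-4, -7]

Apply the min-plus product entry-by-entry:
  C[0][0] = min over k of (A[0][0] + B[0][0] = 8 + 2 = 10, A[0][1] + B[1][0] = 8 + -2 = 6) = 6 (attained at k = 1)
  C[0][1] = min over k of (A[0][0] + B[0][1] = 8 + 2 = 10, A[0][1] + B[1][1] = 8 + -5 = 3) = 3 (attained at k = 1)
  C[1][0] = min over k of (A[1][0] + B[0][0] = 8 + 2 = 10, A[1][1] + B[1][0] = -2 + -2 = -4) = -4 (attained at k = 1)
  C[1][1] = min over k of (A[1][0] + B[0][1] = 8 + 2 = 10, A[1][1] + B[1][1] = -2 + -5 = -7) = -7 (attained at k = 1)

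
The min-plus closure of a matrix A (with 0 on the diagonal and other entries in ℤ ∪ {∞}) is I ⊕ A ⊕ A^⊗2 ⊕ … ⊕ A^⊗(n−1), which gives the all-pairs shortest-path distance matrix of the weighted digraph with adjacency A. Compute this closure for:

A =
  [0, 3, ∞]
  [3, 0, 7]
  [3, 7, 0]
Closure =
  [0, 3, 10]
  [3, 0, 7]
  [3, 6, 0]

This is the Floyd-Warshall all-pairs shortest-path computation. For each intermediate vertex k = 0, 1, …, 2, update dist[i][j] ← min(dist[i][j], dist[i][k] + dist[k][j]). The final matrix gives, for each (i, j), the minimum total weight of any directed path from i to j (possibly empty when i = j).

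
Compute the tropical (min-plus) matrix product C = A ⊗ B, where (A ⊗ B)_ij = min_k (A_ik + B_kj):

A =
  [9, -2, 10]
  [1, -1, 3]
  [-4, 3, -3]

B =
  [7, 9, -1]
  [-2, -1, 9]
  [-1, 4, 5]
A ⊗ B =
  [-4, -3, 7]
  [-3, -2, 0]
  [-4, 1, -5]

Apply the min-plus product entry-by-entry:
  C[0][0] = min over k of (A[0][0] + B[0][0] = 9 + 7 = 16, A[0][1] + B[1][0] = -2 + -2 = -4, A[0][2] + B[2][0] = 10 + -1 = 9) = -4 (attained at k = 1)
  C[0][1] = min over k of (A[0][0] + B[0][1] = 9 + 9 = 18, A[0][1] + B[1][1] = -2 + -1 = -3, A[0][2] + B[2][1] = 10 + 4 = 14) = -3 (attained at k = 1)
  C[0][2] = min over k of (A[0][0] + B[0][2] = 9 + -1 = 8, A[0][1] + B[1][2] = -2 + 9 = 7, A[0][2] + B[2][2] = 10 + 5 = 15) = 7 (attained at k = 1)
  C[1][0] = min over k of (A[1][0] + B[0][0] = 1 + 7 = 8, A[1][1] + B[1][0] = -1 + -2 = -3, A[1][2] + B[2][0] = 3 + -1 = 2) = -3 (attained at k = 1)
  C[1][1] = min over k of (A[1][0] + B[0][1] = 1 + 9 = 10, A[1][1] + B[1][1] = -1 + -1 = -2, A[1][2] + B[2][1] = 3 + 4 = 7) = -2 (attained at k = 1)
  C[1][2] = min over k of (A[1][0] + B[0][2] = 1 + -1 = 0, A[1][1] + B[1][2] = -1 + 9 = 8, A[1][2] + B[2][2] = 3 + 5 = 8) = 0 (attained at k = 0)
  C[2][0] = min over k of (A[2][0] + B[0][0] = -4 + 7 = 3, A[2][1] + B[1][0] = 3 + -2 = 1, A[2][2] + B[2][0] = -3 + -1 = -4) = -4 (attained at k = 2)
  C[2][1] = min over k of (A[2][0] + B[0][1] = -4 + 9 = 5, A[2][1] + B[1][1] = 3 + -1 = 2, A[2][2] + B[2][1] = -3 + 4 = 1) = 1 (attained at k = 2)
  C[2][2] = min over k of (A[2][0] + B[0][2] = -4 + -1 = -5, A[2][1] + B[1][2] = 3 + 9 = 12, A[2][2] + B[2][2] = -3 + 5 = 2) = -5 (attained at k = 0)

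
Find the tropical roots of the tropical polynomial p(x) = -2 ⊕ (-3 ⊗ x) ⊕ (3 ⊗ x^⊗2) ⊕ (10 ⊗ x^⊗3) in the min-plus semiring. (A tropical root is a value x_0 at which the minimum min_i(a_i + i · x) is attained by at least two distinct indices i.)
Roots: {-7, -6, 1}

Each tropical root is a break point of the lower envelope of the lines y = a_i + i · x (there are 4 lines, with slopes 0, 1, ..., 3). Only the lines that attain the minimum somewhere contribute to roots; other lines are dominated. Here the surviving (envelope) indices are i = 3, i = 2, i = 1, i = 0.
Intersections between consecutive envelope lines give the roots: for adjacent envelope indices i < j the intersection is x = (a_i − a_j) / (j − i). Reading off the sorted break points: {-7, -6, 1}.
Verification: at each break x_0, at least two indices attain the minimum of min_i(a_i + i · x_0).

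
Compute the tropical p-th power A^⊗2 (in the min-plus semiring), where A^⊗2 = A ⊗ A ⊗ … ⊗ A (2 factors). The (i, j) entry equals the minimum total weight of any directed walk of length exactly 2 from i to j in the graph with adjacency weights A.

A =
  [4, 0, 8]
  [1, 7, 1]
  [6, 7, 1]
A^⊗2 =
  [1, 4, 1]
  [5, 1, 2]
  [7, 6, 2]

Each entry (A^⊗2)_ij equals the minimum over all length-2 walks i = v_0 → v_1 → … → v_2 = j of Σ_t A[v_t][v_{t+1}]. For example, for (i, j) = (0, 2) we minimise over 3 possible intermediate vertex sequences; the minimum is 1, attained along the walk 0 → 1 → 2.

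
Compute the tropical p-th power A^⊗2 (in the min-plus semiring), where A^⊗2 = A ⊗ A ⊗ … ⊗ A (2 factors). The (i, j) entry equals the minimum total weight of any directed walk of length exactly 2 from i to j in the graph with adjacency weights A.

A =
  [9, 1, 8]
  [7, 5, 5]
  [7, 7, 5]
A^⊗2 =
  [8, 6, 6]
  [12, 8, 10]
  [12, 8, 10]

Each entry (A^⊗2)_ij equals the minimum over all length-2 walks i = v_0 → v_1 → … → v_2 = j of Σ_t A[v_t][v_{t+1}]. For example, for (i, j) = (0, 2) we minimise over 3 possible intermediate vertex sequences; the minimum is 6, attained along the walk 0 → 1 → 2.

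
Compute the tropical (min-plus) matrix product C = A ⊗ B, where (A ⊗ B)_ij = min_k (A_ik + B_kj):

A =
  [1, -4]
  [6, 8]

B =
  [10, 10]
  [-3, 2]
A ⊗ B =
  [-7, -2]
  [5, 10]

Apply the min-plus product entry-by-entry:
  C[0][0] = min over k of (A[0][0] + B[0][0] = 1 + 10 = 11, A[0][1] + B[1][0] = -4 + -3 = -7) = -7 (attained at k = 1)
  C[0][1] = min over k of (A[0][0] + B[0][1] = 1 + 10 = 11, A[0][1] + B[1][1] = -4 + 2 = -2) = -2 (attained at k = 1)
  C[1][0] = min over k of (A[1][0] + B[0][0] = 6 + 10 = 16, A[1][1] + B[1][0] = 8 + -3 = 5) = 5 (attained at k = 1)
  C[1][1] = min over k of (A[1][0] + B[0][1] = 6 + 10 = 16, A[1][1] + B[1][1] = 8 + 2 = 10) = 10 (attained at k = 1)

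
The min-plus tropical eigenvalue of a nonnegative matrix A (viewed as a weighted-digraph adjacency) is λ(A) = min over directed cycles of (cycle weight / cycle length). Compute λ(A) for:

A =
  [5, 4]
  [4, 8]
λ(A) = 4

Enumerate directed cycles and compute their means (weight / length). Sample:
  cycle 0 → 0: weight = 5, length = 1, mean = 5/1 ≈ 5.000
  cycle 1 → 1: weight = 8, length = 1, mean = 8/1 ≈ 8.000
  cycle 0 → 1 → 0: weight = 8, length = 2, mean = 8/2 ≈ 4.000
  cycle 1 → 0 → 1: weight = 8, length = 2, mean = 8/2 ≈ 4.000
Minimum mean = 4.000, attained e.g. along the cycle 0 → 1 → 0 with weight 8 and length 2. So λ(A) = 8/2 = 4.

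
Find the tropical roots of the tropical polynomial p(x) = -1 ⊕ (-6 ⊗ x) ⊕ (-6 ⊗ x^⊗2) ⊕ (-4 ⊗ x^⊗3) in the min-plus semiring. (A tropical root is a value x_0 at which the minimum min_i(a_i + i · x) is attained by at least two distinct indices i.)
Roots: {-2, 0, 5}

Each tropical root is a break point of the lower envelope of the lines y = a_i + i · x (there are 4 lines, with slopes 0, 1, ..., 3). Only the lines that attain the minimum somewhere contribute to roots; other lines are dominated. Here the surviving (envelope) indices are i = 3, i = 2, i = 1, i = 0.
Intersections between consecutive envelope lines give the roots: for adjacent envelope indices i < j the intersection is x = (a_i − a_j) / (j − i). Reading off the sorted break points: {-2, 0, 5}.
Verification: at each break x_0, at least two indices attain the minimum of min_i(a_i + i · x_0).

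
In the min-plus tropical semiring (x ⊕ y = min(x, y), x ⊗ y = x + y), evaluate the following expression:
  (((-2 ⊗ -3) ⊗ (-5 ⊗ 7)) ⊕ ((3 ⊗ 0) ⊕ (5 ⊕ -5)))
(((-2 ⊗ -3) ⊗ (-5 ⊗ 7)) ⊕ ((3 ⊗ 0) ⊕ (5 ⊕ -5))) = -5

Expand innermost to outermost. Recall ⊕ takes the minimum of its arguments and ⊗ takes their sum. Working out the expression (((-2 ⊗ -3) ⊗ (-5 ⊗ 7)) ⊕ ((3 ⊗ 0) ⊕ (5 ⊕ -5))) gives -5.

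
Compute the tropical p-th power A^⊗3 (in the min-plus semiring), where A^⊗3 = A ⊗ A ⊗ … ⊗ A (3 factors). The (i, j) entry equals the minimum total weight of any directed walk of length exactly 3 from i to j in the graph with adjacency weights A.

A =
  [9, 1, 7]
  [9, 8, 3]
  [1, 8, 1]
A^⊗3 =
  [5, 9, 5]
  [5, 5, 5]
  [3, 3, 3]

Each entry (A^⊗3)_ij equals the minimum over all length-3 walks i = v_0 → v_1 → … → v_3 = j of Σ_t A[v_t][v_{t+1}]. For example, for (i, j) = (0, 2) we minimise over 9 possible intermediate vertex sequences; the minimum is 5, attained along the walk 0 → 1 → 2 → 2.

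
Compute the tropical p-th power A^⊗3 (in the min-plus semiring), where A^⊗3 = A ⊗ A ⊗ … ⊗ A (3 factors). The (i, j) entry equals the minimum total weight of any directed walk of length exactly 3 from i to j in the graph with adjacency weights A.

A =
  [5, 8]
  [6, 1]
A^⊗3 =
  [15, 10]
  [8, 3]

Each entry (A^⊗3)_ij equals the minimum over all length-3 walks i = v_0 → v_1 → … → v_3 = j of Σ_t A[v_t][v_{t+1}]. For example, for (i, j) = (0, 1) we minimise over 4 possible intermediate vertex sequences; the minimum is 10, attained along the walk 0 → 1 → 1 → 1.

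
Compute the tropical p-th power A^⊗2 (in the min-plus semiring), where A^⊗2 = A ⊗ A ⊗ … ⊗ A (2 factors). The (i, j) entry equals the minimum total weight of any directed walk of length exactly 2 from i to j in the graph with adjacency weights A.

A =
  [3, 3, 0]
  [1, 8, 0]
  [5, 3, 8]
A^⊗2 =
  [4, 3, 3]
  [4, 3, 1]
  [4, 8, 3]

Each entry (A^⊗2)_ij equals the minimum over all length-2 walks i = v_0 → v_1 → … → v_2 = j of Σ_t A[v_t][v_{t+1}]. For example, for (i, j) = (0, 2) we minimise over 3 possible intermediate vertex sequences; the minimum is 3, attained along the walk 0 → 0 → 2.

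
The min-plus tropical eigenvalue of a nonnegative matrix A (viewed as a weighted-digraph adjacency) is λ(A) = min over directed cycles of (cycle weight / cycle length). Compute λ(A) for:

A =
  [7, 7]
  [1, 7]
λ(A) = 4

Enumerate directed cycles and compute their means (weight / length). Sample:
  cycle 0 → 0: weight = 7, length = 1, mean = 7/1 ≈ 7.000
  cycle 1 → 1: weight = 7, length = 1, mean = 7/1 ≈ 7.000
  cycle 0 → 1 → 0: weight = 8, length = 2, mean = 8/2 ≈ 4.000
  cycle 1 → 0 → 1: weight = 8, length = 2, mean = 8/2 ≈ 4.000
Minimum mean = 4.000, attained e.g. along the cycle 0 → 1 → 0 with weight 8 and length 2. So λ(A) = 8/2 = 4.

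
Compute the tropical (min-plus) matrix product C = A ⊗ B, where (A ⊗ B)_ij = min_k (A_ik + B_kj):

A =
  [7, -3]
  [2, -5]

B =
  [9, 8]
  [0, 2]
A ⊗ B =
  [-3, -1]
  [-5, -3]

Apply the min-plus product entry-by-entry:
  C[0][0] = min over k of (A[0][0] + B[0][0] = 7 + 9 = 16, A[0][1] + B[1][0] = -3 + 0 = -3) = -3 (attained at k = 1)
  C[0][1] = min over k of (A[0][0] + B[0][1] = 7 + 8 = 15, A[0][1] + B[1][1] = -3 + 2 = -1) = -1 (attained at k = 1)
  C[1][0] = min over k of (A[1][0] + B[0][0] = 2 + 9 = 11, A[1][1] + B[1][0] = -5 + 0 = -5) = -5 (attained at k = 1)
  C[1][1] = min over k of (A[1][0] + B[0][1] = 2 + 8 = 10, A[1][1] + B[1][1] = -5 + 2 = -3) = -3 (attained at k = 1)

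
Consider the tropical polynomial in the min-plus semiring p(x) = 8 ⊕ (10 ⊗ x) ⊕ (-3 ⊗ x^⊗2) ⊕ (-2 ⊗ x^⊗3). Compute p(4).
p(4) = 5

A tropical monomial a ⊗ x^⊗i evaluates to a + i · x. Evaluating each term at x = 4:
  Term 0 contributes 8 + 0 · 4 = 8
  Term 1 contributes 10 + 1 · 4 = 14
  Term 2 contributes -3 + 2 · 4 = 5
  Term 3 contributes -2 + 3 · 4 = 10
p(4) = ⊕ of these = min[8, 14, 5, 10] = 5.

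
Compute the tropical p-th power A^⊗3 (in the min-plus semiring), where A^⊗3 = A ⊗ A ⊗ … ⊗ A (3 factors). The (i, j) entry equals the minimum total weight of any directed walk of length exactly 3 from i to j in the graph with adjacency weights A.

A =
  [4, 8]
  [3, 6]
A^⊗3 =
  [12, 16]
  [11, 15]

Each entry (A^⊗3)_ij equals the minimum over all length-3 walks i = v_0 → v_1 → … → v_3 = j of Σ_t A[v_t][v_{t+1}]. For example, for (i, j) = (0, 1) we minimise over 4 possible intermediate vertex sequences; the minimum is 16, attained along the walk 0 → 0 → 0 → 1.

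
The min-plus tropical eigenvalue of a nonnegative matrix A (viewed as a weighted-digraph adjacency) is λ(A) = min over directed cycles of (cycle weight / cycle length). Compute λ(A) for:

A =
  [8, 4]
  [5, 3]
λ(A) = 3

Enumerate directed cycles and compute their means (weight / length). Sample:
  cycle 0 → 0: weight = 8, length = 1, mean = 8/1 ≈ 8.000
  cycle 1 → 1: weight = 3, length = 1, mean = 3/1 ≈ 3.000
  cycle 0 → 1 → 0: weight = 9, length = 2, mean = 9/2 ≈ 4.500
  cycle 1 → 0 → 1: weight = 9, length = 2, mean = 9/2 ≈ 4.500
Minimum mean = 3.000, attained e.g. along the cycle 1 → 1 with weight 3 and length 1. So λ(A) = 3/1 = 3.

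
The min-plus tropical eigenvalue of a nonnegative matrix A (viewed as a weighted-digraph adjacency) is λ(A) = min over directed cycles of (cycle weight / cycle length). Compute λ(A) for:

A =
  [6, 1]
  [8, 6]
λ(A) = 9/2

Enumerate directed cycles and compute their means (weight / length). Sample:
  cycle 0 → 0: weight = 6, length = 1, mean = 6/1 ≈ 6.000
  cycle 1 → 1: weight = 6, length = 1, mean = 6/1 ≈ 6.000
  cycle 0 → 1 → 0: weight = 9, length = 2, mean = 9/2 ≈ 4.500
  cycle 1 → 0 → 1: weight = 9, length = 2, mean = 9/2 ≈ 4.500
Minimum mean = 4.500, attained e.g. along the cycle 0 → 1 → 0 with weight 9 and length 2. So λ(A) = 9/2 = 9/2.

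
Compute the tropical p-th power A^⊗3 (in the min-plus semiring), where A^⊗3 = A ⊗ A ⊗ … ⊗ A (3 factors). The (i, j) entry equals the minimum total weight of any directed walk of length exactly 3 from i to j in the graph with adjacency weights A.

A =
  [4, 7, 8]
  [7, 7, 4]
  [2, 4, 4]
A^⊗3 =
  [12, 15, 15]
  [10, 12, 12]
  [10, 12, 12]

Each entry (A^⊗3)_ij equals the minimum over all length-3 walks i = v_0 → v_1 → … → v_3 = j of Σ_t A[v_t][v_{t+1}]. For example, for (i, j) = (0, 2) we minimise over 9 possible intermediate vertex sequences; the minimum is 15, attained along the walk 0 → 0 → 1 → 2.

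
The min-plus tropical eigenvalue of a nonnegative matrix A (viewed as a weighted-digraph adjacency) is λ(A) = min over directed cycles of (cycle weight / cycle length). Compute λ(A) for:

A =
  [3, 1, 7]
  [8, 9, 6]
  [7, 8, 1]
λ(A) = 1

Enumerate directed cycles and compute their means (weight / length). Sample:
  cycle 0 → 0: weight = 3, length = 1, mean = 3/1 ≈ 3.000
  cycle 1 → 1: weight = 9, length = 1, mean = 9/1 ≈ 9.000
  cycle 2 → 2: weight = 1, length = 1, mean = 1/1 ≈ 1.000
  cycle 0 → 1 → 0: weight = 9, length = 2, mean = 9/2 ≈ 4.500
  cycle 0 → 2 → 0: weight = 14, length = 2, mean = 14/2 ≈ 7.000
  cycle 1 → 0 → 1: weight = 9, length = 2, mean = 9/2 ≈ 4.500
Minimum mean = 1.000, attained e.g. along the cycle 2 → 2 with weight 1 and length 1. So λ(A) = 1/1 = 1.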